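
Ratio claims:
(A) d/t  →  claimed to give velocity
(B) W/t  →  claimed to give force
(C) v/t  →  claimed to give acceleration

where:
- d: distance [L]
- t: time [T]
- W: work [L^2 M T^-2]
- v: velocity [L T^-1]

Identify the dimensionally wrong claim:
(B) W/t does not give force

(A) d/t: [L T^-1] = velocity [L T^-1] ✓
(B) W/t: [L^2 M T^-3] ≠ force [L M T^-2] ✗
(C) v/t: [L T^-2] = acceleration [L T^-2] ✓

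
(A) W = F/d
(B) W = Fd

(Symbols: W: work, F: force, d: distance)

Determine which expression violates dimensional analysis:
(A)

(A) W = F/d: LHS [L^2 M T^-2], RHS [M T^-2] ✗
(B) W = Fd: LHS [L^2 M T^-2], RHS [L^2 M T^-2] ✓

Expression (A) W = F/d is dimensionally incorrect.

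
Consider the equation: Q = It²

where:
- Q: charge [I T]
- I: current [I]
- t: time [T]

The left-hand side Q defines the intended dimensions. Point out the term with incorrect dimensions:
The right-hand side term It²

Q has dimensions [I T], but It² has dimensions [I T^2], so the term It² is dimensionally wrong for Q.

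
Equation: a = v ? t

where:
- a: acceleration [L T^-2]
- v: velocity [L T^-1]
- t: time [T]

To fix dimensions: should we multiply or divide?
division (÷): a = v ÷ t

a [L T^-2]; v [L T^-1]; t [T].
v × t → [L] ✗
v ÷ t → [L T^-2] ✓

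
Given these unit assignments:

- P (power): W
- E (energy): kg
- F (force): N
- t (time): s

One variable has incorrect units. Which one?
E

The variable E (energy) should have units J, not kg.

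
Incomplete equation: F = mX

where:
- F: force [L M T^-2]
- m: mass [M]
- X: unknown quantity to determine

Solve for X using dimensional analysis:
X = a (acceleration), dimensions [L T^-2]

F has dimensions [L M T^-2]; the rest of the RHS (m) has dimensions [M].
So X must have dimensions [L T^-2] — X = a (acceleration).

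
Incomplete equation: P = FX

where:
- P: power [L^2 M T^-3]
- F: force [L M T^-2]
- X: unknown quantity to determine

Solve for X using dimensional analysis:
X = v (velocity), dimensions [L T^-1]

P has dimensions [L^2 M T^-3]; the rest of the RHS (F) has dimensions [L M T^-2].
So X must have dimensions [L T^-1] — X = v (velocity).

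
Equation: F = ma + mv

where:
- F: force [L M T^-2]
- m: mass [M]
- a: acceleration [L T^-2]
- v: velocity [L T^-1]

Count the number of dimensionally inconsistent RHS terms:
1

LHS F: [L M T^-2]
- ma: [L M T^-2] ✓
- mv: [L M T^-1] ✗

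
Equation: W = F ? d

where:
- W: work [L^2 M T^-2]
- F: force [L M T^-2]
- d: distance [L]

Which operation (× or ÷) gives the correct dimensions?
multiplication (×): W = F × d

W [L^2 M T^-2]; F [L M T^-2]; d [L].
F × d → [L^2 M T^-2] ✓
F ÷ d → [M T^-2] ✗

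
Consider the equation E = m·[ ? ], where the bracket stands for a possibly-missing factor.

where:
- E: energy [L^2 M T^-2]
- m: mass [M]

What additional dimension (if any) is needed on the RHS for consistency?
[L^2 T^-2] — velocity squared (e.g. v²)

E has dimensions [L^2 M T^-2]; m has dimensions [M].
The bracketed factor must supply [L^2 M T^-2] / [M] = [L^2 T^-2].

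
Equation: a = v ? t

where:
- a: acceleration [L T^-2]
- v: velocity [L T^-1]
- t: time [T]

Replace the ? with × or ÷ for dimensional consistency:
division (÷): a = v ÷ t

a [L T^-2]; v [L T^-1]; t [T].
v × t → [L] ✗
v ÷ t → [L T^-2] ✓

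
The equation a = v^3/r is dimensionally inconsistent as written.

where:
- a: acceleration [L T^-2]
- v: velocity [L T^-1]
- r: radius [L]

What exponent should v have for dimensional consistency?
The exponent of v should be 2: a = v^2/r

The LHS a has dimensions [L T^-2]; v has dimensions [L T^-1].
As written, the RHS v^3/r (exponent 3 on v) has dimensions [L^2 T^-3], which does not match.
With exponent 2, the RHS v^2/r has dimensions [L T^-2], matching the LHS.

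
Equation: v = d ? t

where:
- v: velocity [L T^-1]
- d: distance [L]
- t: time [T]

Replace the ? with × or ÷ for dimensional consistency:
division (÷): v = d ÷ t

v [L T^-1]; d [L]; t [T].
d × t → [L T] ✗
d ÷ t → [L T^-1] ✓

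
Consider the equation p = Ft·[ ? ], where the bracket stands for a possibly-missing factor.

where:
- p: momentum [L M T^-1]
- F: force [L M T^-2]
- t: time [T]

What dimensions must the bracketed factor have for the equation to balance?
Nothing is missing — the bracketed factor must be dimensionless.

p has dimensions [L M T^-1] and Ft already has dimensions [L M T^-1], so p = Ft is dimensionally complete.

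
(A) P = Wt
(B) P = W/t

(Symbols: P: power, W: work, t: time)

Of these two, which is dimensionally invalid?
(A)

(A) P = Wt: LHS [L^2 M T^-3], RHS [L^2 M T^-1] ✗
(B) P = W/t: LHS [L^2 M T^-3], RHS [L^2 M T^-3] ✓

Expression (A) P = Wt is dimensionally incorrect.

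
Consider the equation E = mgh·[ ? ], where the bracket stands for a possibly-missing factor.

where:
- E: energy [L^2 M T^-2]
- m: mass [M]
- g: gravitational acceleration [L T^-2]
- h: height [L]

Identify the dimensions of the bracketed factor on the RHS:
Nothing is missing — the bracketed factor must be dimensionless.

E has dimensions [L^2 M T^-2] and mgh already has dimensions [L^2 M T^-2], so E = mgh is dimensionally complete.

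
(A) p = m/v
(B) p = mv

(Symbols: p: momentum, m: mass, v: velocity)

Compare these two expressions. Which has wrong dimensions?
(A)

(A) p = m/v: LHS [L M T^-1], RHS [L^-1 M T] ✗
(B) p = mv: LHS [L M T^-1], RHS [L M T^-1] ✓

Expression (A) p = m/v is dimensionally incorrect.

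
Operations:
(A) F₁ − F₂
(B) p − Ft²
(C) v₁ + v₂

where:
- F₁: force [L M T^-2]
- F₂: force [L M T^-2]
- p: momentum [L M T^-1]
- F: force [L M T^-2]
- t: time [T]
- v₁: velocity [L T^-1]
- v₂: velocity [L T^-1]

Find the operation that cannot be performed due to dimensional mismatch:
(B) p − Ft²

(A) F₁ − F₂: F₁ [L M T^-2] and F₂ [L M T^-2] — same dimensions ✓
(B) p − Ft²: p [L M T^-1] and Ft² [L M] — different dimensions cannot be added/subtracted ✗
(C) v₁ + v₂: v₁ [L T^-1] and v₂ [L T^-1] — same dimensions ✓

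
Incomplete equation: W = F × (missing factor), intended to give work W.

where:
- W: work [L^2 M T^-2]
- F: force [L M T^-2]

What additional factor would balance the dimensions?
d (distance), dimensions [L]

W has dimensions [L^2 M T^-2] and F has dimensions [L M T^-2].
The missing factor must have dimensions [L^2 M T^-2] / [L M T^-2] = [L], i.e. distance (d).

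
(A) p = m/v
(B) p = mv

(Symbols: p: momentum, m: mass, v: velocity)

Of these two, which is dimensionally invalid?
(A)

(A) p = m/v: LHS [L M T^-1], RHS [L^-1 M T] ✗
(B) p = mv: LHS [L M T^-1], RHS [L M T^-1] ✓

Expression (A) p = m/v is dimensionally incorrect.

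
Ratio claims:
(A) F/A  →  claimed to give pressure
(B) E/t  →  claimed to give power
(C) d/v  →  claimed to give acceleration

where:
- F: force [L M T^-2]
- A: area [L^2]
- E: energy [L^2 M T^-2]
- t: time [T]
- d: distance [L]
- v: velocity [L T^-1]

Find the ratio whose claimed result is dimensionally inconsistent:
(C) d/v does not give acceleration

(A) F/A: [L^-1 M T^-2] = pressure [L^-1 M T^-2] ✓
(B) E/t: [L^2 M T^-3] = power [L^2 M T^-3] ✓
(C) d/v: [T] ≠ acceleration [L T^-2] ✗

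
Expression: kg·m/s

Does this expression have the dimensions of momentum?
Yes

The expression kg·m/s has dimensions [L M T^-1], which is exactly momentum [L M T^-1].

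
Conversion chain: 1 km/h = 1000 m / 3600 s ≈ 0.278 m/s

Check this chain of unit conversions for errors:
The chain is correct (no errors).

Correct: 1 km = 1000 m, 1 h = 3600 s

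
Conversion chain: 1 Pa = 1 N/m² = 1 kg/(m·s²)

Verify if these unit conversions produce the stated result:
The chain is correct (no errors).

Correct: Pascal is Newton per square meter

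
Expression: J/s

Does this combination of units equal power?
Yes

The expression J/s has dimensions [L^2 M T^-3], which is exactly power [L^2 M T^-3].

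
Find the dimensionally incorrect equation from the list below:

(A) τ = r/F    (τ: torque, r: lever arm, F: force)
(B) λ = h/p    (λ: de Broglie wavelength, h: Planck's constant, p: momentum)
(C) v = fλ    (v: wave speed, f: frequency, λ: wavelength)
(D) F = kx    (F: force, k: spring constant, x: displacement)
(A) τ = r/F

The equation (A) τ = r/F is dimensionally incorrect.

LHS (τ): [L^2 M T^-2]
RHS (r/F): [M^-1 T^2] ✗

The dimensions do not match. The other three equations balance.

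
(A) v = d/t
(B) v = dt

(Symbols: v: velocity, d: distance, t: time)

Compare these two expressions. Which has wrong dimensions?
(B)

(A) v = d/t: LHS [L T^-1], RHS [L T^-1] ✓
(B) v = dt: LHS [L T^-1], RHS [L T] ✗

Expression (B) v = dt is dimensionally incorrect.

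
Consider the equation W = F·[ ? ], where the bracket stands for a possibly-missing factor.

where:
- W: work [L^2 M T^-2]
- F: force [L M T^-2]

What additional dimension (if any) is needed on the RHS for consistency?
[L] — length (e.g. a distance d)

W has dimensions [L^2 M T^-2]; F has dimensions [L M T^-2].
The bracketed factor must supply [L^2 M T^-2] / [L M T^-2] = [L].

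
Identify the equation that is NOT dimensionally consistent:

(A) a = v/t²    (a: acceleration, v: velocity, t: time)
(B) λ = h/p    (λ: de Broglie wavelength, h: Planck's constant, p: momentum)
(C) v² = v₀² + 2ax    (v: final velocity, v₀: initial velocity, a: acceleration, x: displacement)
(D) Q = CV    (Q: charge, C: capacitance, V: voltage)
(A) a = v/t²

The equation (A) a = v/t² is dimensionally incorrect.

LHS (a): [L T^-2]
RHS (v/t²): [L T^-3] ✗

The dimensions do not match. The other three equations balance.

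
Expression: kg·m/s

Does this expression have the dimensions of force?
No

The expression kg·m/s has dimensions [L M T^-1], but force has dimensions [L M T^-2].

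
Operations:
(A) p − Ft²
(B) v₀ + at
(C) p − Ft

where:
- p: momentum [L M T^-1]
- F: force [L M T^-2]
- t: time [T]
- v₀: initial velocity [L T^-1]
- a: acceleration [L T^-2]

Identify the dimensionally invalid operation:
(A) p − Ft²

(A) p − Ft²: p [L M T^-1] and Ft² [L M] — different dimensions cannot be added/subtracted ✗
(B) v₀ + at: v₀ [L T^-1] and at [L T^-1] — same dimensions ✓
(C) p − Ft: p [L M T^-1] and Ft [L M T^-1] — same dimensions ✓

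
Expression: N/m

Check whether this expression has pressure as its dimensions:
No

The expression N/m has dimensions [M T^-2], but pressure has dimensions [L^-1 M T^-2].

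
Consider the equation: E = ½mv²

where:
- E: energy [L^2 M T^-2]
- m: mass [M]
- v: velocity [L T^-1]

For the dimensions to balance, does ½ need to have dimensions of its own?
No

E has dimensions [L^2 M T^-2] and mv² already has dimensions [L^2 M T^-2], so the equation balances without ½ contributing any dimensions. ½ is a pure (dimensionless) number; changing or removing it would not affect dimensional consistency.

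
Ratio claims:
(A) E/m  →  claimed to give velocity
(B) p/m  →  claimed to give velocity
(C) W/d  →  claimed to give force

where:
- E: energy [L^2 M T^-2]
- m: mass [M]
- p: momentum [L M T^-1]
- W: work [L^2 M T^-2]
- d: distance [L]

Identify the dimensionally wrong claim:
(A) E/m does not give velocity

(A) E/m: [L^2 T^-2] ≠ velocity [L T^-1] ✗
(B) p/m: [L T^-1] = velocity [L T^-1] ✓
(C) W/d: [L M T^-2] = force [L M T^-2] ✓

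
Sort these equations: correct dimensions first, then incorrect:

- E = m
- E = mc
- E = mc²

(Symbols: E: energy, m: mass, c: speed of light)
Dimensionally correct: E = mc²
Dimensionally incorrect: E = m, E = mc
Ordered (correct first, then incorrect): E = mc², E = m, E = mc

- E = m: LHS [L^2 M T^-2], RHS [M] → incorrect ✗
- E = mc: LHS [L^2 M T^-2], RHS [L M T^-1] → incorrect ✗
- E = mc²: LHS [L^2 M T^-2], RHS [L^2 M T^-2] → correct ✓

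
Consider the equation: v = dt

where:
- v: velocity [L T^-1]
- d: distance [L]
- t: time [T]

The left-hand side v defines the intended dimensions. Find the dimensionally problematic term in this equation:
The right-hand side term dt

v has dimensions [L T^-1], but dt has dimensions [L T], so the term dt is dimensionally wrong for v.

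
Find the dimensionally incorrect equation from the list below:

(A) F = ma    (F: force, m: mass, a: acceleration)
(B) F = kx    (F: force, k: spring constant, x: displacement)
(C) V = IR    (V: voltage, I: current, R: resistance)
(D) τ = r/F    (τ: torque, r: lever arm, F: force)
(D) τ = r/F

The equation (D) τ = r/F is dimensionally incorrect.

LHS (τ): [L^2 M T^-2]
RHS (r/F): [M^-1 T^2] ✗

The dimensions do not match. The other three equations balance.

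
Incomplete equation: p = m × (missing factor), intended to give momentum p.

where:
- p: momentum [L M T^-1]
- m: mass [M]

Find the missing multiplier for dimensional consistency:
v (velocity), dimensions [L T^-1]

p has dimensions [L M T^-1] and m has dimensions [M].
The missing factor must have dimensions [L M T^-1] / [M] = [L T^-1], i.e. velocity (v).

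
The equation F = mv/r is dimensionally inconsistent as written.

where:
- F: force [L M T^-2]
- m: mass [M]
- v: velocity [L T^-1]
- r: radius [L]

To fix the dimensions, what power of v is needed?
The exponent of v should be 2: F = mv^2/r

The LHS F has dimensions [L M T^-2]; v has dimensions [L T^-1].
As written, the RHS mv/r (exponent 1 on v) has dimensions [M T^-1], which does not match.
With exponent 2, the RHS mv^2/r has dimensions [L M T^-2], matching the LHS.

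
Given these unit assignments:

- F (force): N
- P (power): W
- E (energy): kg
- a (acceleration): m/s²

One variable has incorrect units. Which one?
E

The variable E (energy) should have units J, not kg.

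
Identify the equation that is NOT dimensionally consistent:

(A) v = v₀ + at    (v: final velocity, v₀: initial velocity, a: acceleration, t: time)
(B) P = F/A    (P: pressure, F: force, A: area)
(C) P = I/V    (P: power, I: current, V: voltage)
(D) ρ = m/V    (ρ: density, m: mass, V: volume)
(C) P = I/V

The equation (C) P = I/V is dimensionally incorrect.

LHS (P): [L^2 M T^-3]
RHS (I/V): [I^2 L^-2 M^-1 T^3] ✗

The dimensions do not match. The other three equations balance.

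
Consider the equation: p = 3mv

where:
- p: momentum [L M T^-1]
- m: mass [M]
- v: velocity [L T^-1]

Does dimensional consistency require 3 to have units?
No

p has dimensions [L M T^-1] and mv already has dimensions [L M T^-1], so the equation balances without 3 contributing any dimensions. 3 is a pure (dimensionless) number; changing or removing it would not affect dimensional consistency.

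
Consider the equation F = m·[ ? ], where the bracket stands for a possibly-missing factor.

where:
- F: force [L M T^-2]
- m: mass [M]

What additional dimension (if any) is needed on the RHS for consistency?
[L T^-2] — acceleration (e.g. a)

F has dimensions [L M T^-2]; m has dimensions [M].
The bracketed factor must supply [L M T^-2] / [M] = [L T^-2].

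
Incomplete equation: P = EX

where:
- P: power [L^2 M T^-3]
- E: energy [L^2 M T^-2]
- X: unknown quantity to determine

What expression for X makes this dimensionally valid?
X = f (inverse time / frequency (1/t)), dimensions [T^-1]

P has dimensions [L^2 M T^-3]; the rest of the RHS (E) has dimensions [L^2 M T^-2].
So X must have dimensions [T^-1] — X = f (inverse time / frequency (1/t)).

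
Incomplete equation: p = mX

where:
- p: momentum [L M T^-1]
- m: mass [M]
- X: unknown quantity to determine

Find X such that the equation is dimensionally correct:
X = v (velocity), dimensions [L T^-1]

p has dimensions [L M T^-1]; the rest of the RHS (m) has dimensions [M].
So X must have dimensions [L T^-1] — X = v (velocity).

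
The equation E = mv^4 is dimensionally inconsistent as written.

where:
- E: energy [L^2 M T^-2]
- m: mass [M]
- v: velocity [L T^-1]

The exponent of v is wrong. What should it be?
The exponent of v should be 2: E = mv^2

The LHS E has dimensions [L^2 M T^-2]; v has dimensions [L T^-1].
As written, the RHS mv^4 (exponent 4 on v) has dimensions [L^4 M T^-4], which does not match.
With exponent 2, the RHS mv^2 has dimensions [L^2 M T^-2], matching the LHS.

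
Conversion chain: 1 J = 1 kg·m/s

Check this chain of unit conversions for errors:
The chain is incorrect (it contains an error).

Incorrect: Joule is kg·m²/s², not kg·m/s (that is momentum)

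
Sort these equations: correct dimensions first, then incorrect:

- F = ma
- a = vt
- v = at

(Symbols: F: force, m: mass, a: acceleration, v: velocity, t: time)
Dimensionally correct: F = ma, v = at
Dimensionally incorrect: a = vt
Ordered (correct first, then incorrect): F = ma, v = at, a = vt

- F = ma: LHS [L M T^-2], RHS [L M T^-2] → correct ✓
- a = vt: LHS [L T^-2], RHS [L] → incorrect ✗
- v = at: LHS [L T^-1], RHS [L T^-1] → correct ✓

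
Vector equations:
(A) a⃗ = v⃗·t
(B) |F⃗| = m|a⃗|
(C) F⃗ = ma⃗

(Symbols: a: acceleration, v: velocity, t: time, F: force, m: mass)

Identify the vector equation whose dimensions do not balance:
(A) a⃗ = v⃗·t

(A) a⃗ = v⃗·t: LHS [L T^-2], RHS [L] ✗ — acceleration is velocity per time; should be v⃗/t
(B) |F⃗| = m|a⃗|: LHS [L M T^-2], RHS [L M T^-2] ✓ — magnitudes of vectors are scalars
(C) F⃗ = ma⃗: LHS [L M T^-2], RHS [L M T^-2] ✓ — Force and acceleration are vectors, mass is a scalar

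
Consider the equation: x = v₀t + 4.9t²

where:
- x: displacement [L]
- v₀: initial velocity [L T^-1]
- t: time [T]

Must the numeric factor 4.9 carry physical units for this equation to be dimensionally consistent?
Yes

x has dimensions [L], while t² alone has dimensions [T^2]. For the equation to balance, the factor 4.9 must carry dimensions [L T^-2] — it is a dimensional constant (a numerical value of a physical quantity with its units suppressed), not a pure number.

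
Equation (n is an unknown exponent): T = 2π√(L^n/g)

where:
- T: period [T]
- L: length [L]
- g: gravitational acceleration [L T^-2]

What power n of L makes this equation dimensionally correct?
n = 1

T has dimensions [T]; L has dimensions [L].
With n = 1: 2π√(L^1/g) has dimensions [T], matching the LHS ✓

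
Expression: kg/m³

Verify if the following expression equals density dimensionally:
Yes

The expression kg/m³ has dimensions [L^-3 M], which is exactly density [L^-3 M].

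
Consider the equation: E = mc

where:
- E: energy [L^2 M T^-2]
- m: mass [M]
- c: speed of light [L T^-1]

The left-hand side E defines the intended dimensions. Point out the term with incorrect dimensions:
The right-hand side term mc

E has dimensions [L^2 M T^-2], but mc has dimensions [L M T^-1], so the term mc is dimensionally wrong for E.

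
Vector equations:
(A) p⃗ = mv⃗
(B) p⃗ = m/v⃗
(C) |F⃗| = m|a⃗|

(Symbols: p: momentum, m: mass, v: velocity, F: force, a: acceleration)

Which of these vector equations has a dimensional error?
(B) p⃗ = m/v⃗

(A) p⃗ = mv⃗: LHS [L M T^-1], RHS [L M T^-1] ✓ — mass (scalar) times velocity (vector)
(B) p⃗ = m/v⃗: LHS [L M T^-1], RHS [L^-1 M T] ✗ — momentum is mass times velocity; should be mv⃗ (and division by a vector is undefined)
(C) |F⃗| = m|a⃗|: LHS [L M T^-2], RHS [L M T^-2] ✓ — magnitudes of vectors are scalars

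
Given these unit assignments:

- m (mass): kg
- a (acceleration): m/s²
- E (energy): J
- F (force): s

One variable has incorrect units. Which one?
F

The variable F (force) should have units N, not s.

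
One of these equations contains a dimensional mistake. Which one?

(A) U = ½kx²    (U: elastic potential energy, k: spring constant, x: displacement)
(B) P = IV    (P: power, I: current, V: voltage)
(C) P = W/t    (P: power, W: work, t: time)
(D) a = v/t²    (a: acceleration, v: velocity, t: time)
(D) a = v/t²

The equation (D) a = v/t² is dimensionally incorrect.

LHS (a): [L T^-2]
RHS (v/t²): [L T^-3] ✗

The dimensions do not match. The other three equations balance.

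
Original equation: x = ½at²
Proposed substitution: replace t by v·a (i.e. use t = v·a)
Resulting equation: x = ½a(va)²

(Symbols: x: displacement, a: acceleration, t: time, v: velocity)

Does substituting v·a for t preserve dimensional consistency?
No

[t] = [T] and [v·a] = [L^2 T^-3]. These differ, so the substitution replaces a quantity by one of different dimensions and the result x = ½a(va)² has LHS [L] vs RHS [L^5 T^-8] — inconsistent.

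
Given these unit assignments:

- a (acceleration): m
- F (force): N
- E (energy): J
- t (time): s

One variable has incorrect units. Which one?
a

The variable a (acceleration) should have units m/s², not m.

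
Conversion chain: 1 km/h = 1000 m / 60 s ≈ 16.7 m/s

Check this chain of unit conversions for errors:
The chain is incorrect (it contains an error).

Incorrect: 1 h = 3600 s, not 60 s (1 km/h ≈ 0.278 m/s)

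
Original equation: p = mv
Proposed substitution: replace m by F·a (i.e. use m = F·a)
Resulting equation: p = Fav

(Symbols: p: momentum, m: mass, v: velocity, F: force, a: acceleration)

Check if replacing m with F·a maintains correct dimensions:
No

[m] = [M] and [F·a] = [L^2 M T^-4]. These differ, so the substitution replaces a quantity by one of different dimensions and the result p = Fav has LHS [L M T^-1] vs RHS [L^3 M T^-5] — inconsistent.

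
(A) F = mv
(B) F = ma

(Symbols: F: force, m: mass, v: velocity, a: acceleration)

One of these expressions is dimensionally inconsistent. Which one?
(A)

(A) F = mv: LHS [L M T^-2], RHS [L M T^-1] ✗
(B) F = ma: LHS [L M T^-2], RHS [L M T^-2] ✓

Expression (A) F = mv is dimensionally incorrect.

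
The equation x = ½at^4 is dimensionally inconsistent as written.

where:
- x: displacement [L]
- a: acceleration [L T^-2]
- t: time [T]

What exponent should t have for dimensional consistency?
The exponent of t should be 2: x = ½at^2

The LHS x has dimensions [L]; t has dimensions [T].
As written, the RHS ½at^4 (exponent 4 on t) has dimensions [L T^2], which does not match.
With exponent 2, the RHS ½at^2 has dimensions [L], matching the LHS.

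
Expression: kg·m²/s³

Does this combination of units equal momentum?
No

The expression kg·m²/s³ has dimensions [L^2 M T^-3], but momentum has dimensions [L M T^-1].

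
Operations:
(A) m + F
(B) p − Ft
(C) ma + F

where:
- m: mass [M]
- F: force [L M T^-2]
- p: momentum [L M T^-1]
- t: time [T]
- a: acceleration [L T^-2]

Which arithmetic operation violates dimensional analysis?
(A) m + F

(A) m + F: m [M] and F [L M T^-2] — different dimensions cannot be added/subtracted ✗
(B) p − Ft: p [L M T^-1] and Ft [L M T^-1] — same dimensions ✓
(C) ma + F: ma [L M T^-2] and F [L M T^-2] — same dimensions ✓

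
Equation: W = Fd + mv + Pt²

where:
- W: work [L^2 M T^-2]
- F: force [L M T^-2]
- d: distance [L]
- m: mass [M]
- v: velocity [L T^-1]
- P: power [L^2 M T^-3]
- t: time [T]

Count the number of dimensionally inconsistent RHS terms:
2

LHS W: [L^2 M T^-2]
- Fd: [L^2 M T^-2] ✓
- mv: [L M T^-1] ✗
- Pt²: [L^2 M T^-1] ✗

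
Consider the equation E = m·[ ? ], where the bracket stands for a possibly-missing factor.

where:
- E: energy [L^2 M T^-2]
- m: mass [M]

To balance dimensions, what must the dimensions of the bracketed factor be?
[L^2 T^-2] — velocity squared (e.g. v²)

E has dimensions [L^2 M T^-2]; m has dimensions [M].
The bracketed factor must supply [L^2 M T^-2] / [M] = [L^2 T^-2].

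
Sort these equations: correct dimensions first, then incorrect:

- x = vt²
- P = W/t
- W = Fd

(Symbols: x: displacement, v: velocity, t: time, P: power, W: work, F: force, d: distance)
Dimensionally correct: P = W/t, W = Fd
Dimensionally incorrect: x = vt²
Ordered (correct first, then incorrect): P = W/t, W = Fd, x = vt²

- x = vt²: LHS [L], RHS [L T] → incorrect ✗
- P = W/t: LHS [L^2 M T^-3], RHS [L^2 M T^-3] → correct ✓
- W = Fd: LHS [L^2 M T^-2], RHS [L^2 M T^-2] → correct ✓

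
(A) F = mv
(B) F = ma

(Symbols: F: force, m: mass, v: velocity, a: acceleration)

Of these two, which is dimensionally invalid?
(A)

(A) F = mv: LHS [L M T^-2], RHS [L M T^-1] ✗
(B) F = ma: LHS [L M T^-2], RHS [L M T^-2] ✓

Expression (A) F = mv is dimensionally incorrect.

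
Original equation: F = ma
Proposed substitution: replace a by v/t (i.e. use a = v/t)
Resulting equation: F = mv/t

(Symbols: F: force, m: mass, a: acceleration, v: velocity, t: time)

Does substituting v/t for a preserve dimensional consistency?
Yes

[a] = [L T^-2] and [v/t] = [L T^-2]. These match, so the substitution replaces a quantity by one of the same dimensions and the result F = mv/t has LHS [L M T^-2] vs RHS [L M T^-2] — still consistent.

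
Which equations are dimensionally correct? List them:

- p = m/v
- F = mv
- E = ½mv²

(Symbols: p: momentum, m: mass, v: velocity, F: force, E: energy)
Dimensionally correct: E = ½mv²
Dimensionally incorrect: p = m/v, F = mv
Ordered (correct first, then incorrect): E = ½mv², p = m/v, F = mv

- p = m/v: LHS [L M T^-1], RHS [L^-1 M T] → incorrect ✗
- F = mv: LHS [L M T^-2], RHS [L M T^-1] → incorrect ✗
- E = ½mv²: LHS [L^2 M T^-2], RHS [L^2 M T^-2] → correct ✓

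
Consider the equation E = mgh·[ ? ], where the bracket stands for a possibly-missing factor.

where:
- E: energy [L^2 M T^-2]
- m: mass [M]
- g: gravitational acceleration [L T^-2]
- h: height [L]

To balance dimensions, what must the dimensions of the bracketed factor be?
Nothing is missing — the bracketed factor must be dimensionless.

E has dimensions [L^2 M T^-2] and mgh already has dimensions [L^2 M T^-2], so E = mgh is dimensionally complete.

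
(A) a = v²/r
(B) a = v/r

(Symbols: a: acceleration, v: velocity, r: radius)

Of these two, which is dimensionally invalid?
(B)

(A) a = v²/r: LHS [L T^-2], RHS [L T^-2] ✓
(B) a = v/r: LHS [L T^-2], RHS [T^-1] ✗

Expression (B) a = v/r is dimensionally incorrect.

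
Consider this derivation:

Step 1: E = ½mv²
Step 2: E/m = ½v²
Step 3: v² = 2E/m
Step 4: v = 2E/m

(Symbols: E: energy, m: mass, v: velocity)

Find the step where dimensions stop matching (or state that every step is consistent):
Step 4

Step 1: E = ½mv² → LHS [L^2 M T^-2], RHS [L^2 M T^-2] ✓
Step 2: E/m = ½v² → LHS [L^2 T^-2], RHS [L^2 T^-2] ✓
Step 3: v² = 2E/m → LHS [L^2 T^-2], RHS [L^2 T^-2] ✓
Step 4: v = 2E/m → LHS [L T^-1], RHS [L^2 T^-2] ✗

The first dimensional inconsistency appears in step 4: v = 2E/m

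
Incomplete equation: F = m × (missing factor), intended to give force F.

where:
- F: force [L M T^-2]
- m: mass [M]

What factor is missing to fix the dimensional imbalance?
a (acceleration), dimensions [L T^-2]

F has dimensions [L M T^-2] and m has dimensions [M].
The missing factor must have dimensions [L M T^-2] / [M] = [L T^-2], i.e. acceleration (a).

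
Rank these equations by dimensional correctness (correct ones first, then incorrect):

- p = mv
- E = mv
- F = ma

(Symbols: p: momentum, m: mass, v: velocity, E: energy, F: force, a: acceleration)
Dimensionally correct: p = mv, F = ma
Dimensionally incorrect: E = mv
Ordered (correct first, then incorrect): p = mv, F = ma, E = mv

- p = mv: LHS [L M T^-1], RHS [L M T^-1] → correct ✓
- E = mv: LHS [L^2 M T^-2], RHS [L M T^-1] → incorrect ✗
- F = ma: LHS [L M T^-2], RHS [L M T^-2] → correct ✓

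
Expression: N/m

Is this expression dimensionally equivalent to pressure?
No

The expression N/m has dimensions [M T^-2], but pressure has dimensions [L^-1 M T^-2].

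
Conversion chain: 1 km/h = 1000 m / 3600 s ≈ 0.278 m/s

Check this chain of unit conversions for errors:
The chain is correct (no errors).

Correct: 1 km = 1000 m, 1 h = 3600 s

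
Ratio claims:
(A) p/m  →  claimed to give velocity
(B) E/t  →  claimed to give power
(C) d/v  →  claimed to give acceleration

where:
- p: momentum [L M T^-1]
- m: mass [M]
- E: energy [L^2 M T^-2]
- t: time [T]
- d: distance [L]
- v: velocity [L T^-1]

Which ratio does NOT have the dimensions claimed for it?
(C) d/v does not give acceleration

(A) p/m: [L T^-1] = velocity [L T^-1] ✓
(B) E/t: [L^2 M T^-3] = power [L^2 M T^-3] ✓
(C) d/v: [T] ≠ acceleration [L T^-2] ✗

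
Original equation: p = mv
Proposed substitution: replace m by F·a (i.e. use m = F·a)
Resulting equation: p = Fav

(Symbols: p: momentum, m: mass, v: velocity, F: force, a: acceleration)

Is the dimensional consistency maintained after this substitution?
No

[m] = [M] and [F·a] = [L^2 M T^-4]. These differ, so the substitution replaces a quantity by one of different dimensions and the result p = Fav has LHS [L M T^-1] vs RHS [L^3 M T^-5] — inconsistent.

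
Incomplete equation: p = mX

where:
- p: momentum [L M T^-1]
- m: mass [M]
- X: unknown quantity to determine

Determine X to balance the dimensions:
X = v (velocity), dimensions [L T^-1]

p has dimensions [L M T^-1]; the rest of the RHS (m) has dimensions [M].
So X must have dimensions [L T^-1] — X = v (velocity).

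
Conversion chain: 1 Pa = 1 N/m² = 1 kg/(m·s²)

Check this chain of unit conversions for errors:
The chain is correct (no errors).

Correct: Pascal is Newton per square meter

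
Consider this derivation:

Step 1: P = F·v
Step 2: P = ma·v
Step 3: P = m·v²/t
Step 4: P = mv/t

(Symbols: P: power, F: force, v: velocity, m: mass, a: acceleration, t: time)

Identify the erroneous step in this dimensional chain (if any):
Step 4

Step 1: P = F·v → LHS [L^2 M T^-3], RHS [L^2 M T^-3] ✓
Step 2: P = ma·v → LHS [L^2 M T^-3], RHS [L^2 M T^-3] ✓
Step 3: P = m·v²/t → LHS [L^2 M T^-3], RHS [L^2 M T^-3] ✓
Step 4: P = mv/t → LHS [L^2 M T^-3], RHS [L M T^-2] ✗

The first dimensional inconsistency appears in step 4: P = mv/t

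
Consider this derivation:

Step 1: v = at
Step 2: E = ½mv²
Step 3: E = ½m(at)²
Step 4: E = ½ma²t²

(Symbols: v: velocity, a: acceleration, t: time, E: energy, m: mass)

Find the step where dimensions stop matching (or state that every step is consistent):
No step introduces an error — all steps are dimensionally consistent.

Step 1: v = at → LHS [L T^-1], RHS [L T^-1] ✓
Step 2: E = ½mv² → LHS [L^2 M T^-2], RHS [L^2 M T^-2] ✓
Step 3: E = ½m(at)² → LHS [L^2 M T^-2], RHS [L^2 M T^-2] ✓
Step 4: E = ½ma²t² → LHS [L^2 M T^-2], RHS [L^2 M T^-2] ✓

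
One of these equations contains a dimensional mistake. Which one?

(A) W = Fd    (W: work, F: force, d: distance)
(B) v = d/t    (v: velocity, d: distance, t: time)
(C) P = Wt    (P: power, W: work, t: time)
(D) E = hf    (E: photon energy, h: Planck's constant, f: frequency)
(C) P = Wt

The equation (C) P = Wt is dimensionally incorrect.

LHS (P): [L^2 M T^-3]
RHS (Wt): [L^2 M T^-1] ✗

The dimensions do not match. The other three equations balance.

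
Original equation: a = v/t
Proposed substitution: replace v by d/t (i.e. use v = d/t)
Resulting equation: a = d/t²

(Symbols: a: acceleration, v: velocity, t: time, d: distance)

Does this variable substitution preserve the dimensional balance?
Yes

[v] = [L T^-1] and [d/t] = [L T^-1]. These match, so the substitution replaces a quantity by one of the same dimensions and the result a = d/t² has LHS [L T^-2] vs RHS [L T^-2] — still consistent.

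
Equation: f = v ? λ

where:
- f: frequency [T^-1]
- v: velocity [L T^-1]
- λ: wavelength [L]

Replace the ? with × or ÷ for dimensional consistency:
division (÷): f = v ÷ λ

f [T^-1]; v [L T^-1]; λ [L].
v × λ → [L^2 T^-1] ✗
v ÷ λ → [T^-1] ✓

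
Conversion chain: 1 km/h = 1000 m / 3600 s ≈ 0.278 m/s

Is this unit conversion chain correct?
The chain is correct (no errors).

Correct: 1 km = 1000 m, 1 h = 3600 s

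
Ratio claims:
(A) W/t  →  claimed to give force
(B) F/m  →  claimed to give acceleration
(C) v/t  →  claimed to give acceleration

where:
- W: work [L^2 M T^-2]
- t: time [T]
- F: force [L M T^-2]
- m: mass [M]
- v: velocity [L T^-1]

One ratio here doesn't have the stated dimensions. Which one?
(A) W/t does not give force

(A) W/t: [L^2 M T^-3] ≠ force [L M T^-2] ✗
(B) F/m: [L T^-2] = acceleration [L T^-2] ✓
(C) v/t: [L T^-2] = acceleration [L T^-2] ✓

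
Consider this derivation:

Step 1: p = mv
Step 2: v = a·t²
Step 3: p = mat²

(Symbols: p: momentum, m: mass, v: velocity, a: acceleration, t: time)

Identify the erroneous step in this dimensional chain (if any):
Step 2

Step 1: p = mv → LHS [L M T^-1], RHS [L M T^-1] ✓
Step 2: v = a·t² → LHS [L T^-1], RHS [L] ✗

The first dimensional inconsistency appears in step 2: v = a·t²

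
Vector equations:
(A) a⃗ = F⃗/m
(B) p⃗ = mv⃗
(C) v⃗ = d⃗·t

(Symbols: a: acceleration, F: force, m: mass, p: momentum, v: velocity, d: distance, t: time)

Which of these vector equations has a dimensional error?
(C) v⃗ = d⃗·t

(A) a⃗ = F⃗/m: LHS [L T^-2], RHS [L T^-2] ✓ — force (vector) divided by mass (scalar)
(B) p⃗ = mv⃗: LHS [L M T^-1], RHS [L M T^-1] ✓ — mass (scalar) times velocity (vector)
(C) v⃗ = d⃗·t: LHS [L T^-1], RHS [L T] ✗ — velocity is displacement per time; should be d⃗/t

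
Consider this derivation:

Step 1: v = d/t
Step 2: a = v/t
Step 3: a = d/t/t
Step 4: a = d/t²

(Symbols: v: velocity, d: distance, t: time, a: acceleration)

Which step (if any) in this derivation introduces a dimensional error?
No step introduces an error — all steps are dimensionally consistent.

Step 1: v = d/t → LHS [L T^-1], RHS [L T^-1] ✓
Step 2: a = v/t → LHS [L T^-2], RHS [L T^-2] ✓
Step 3: a = d/t/t → LHS [L T^-2], RHS [L T^-2] ✓
Step 4: a = d/t² → LHS [L T^-2], RHS [L T^-2] ✓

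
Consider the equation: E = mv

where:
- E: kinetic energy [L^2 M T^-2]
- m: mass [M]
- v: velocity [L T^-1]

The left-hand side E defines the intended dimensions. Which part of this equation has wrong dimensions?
The right-hand side term mv

E has dimensions [L^2 M T^-2], but mv has dimensions [L M T^-1], so the term mv is dimensionally wrong for E.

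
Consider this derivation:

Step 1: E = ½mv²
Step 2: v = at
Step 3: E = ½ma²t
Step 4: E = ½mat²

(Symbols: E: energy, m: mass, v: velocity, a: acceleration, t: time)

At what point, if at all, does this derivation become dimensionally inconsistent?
Step 3

Step 1: E = ½mv² → LHS [L^2 M T^-2], RHS [L^2 M T^-2] ✓
Step 2: v = at → LHS [L T^-1], RHS [L T^-1] ✓
Step 3: E = ½ma²t → LHS [L^2 M T^-2], RHS [L^2 M T^-3] ✗

The first dimensional inconsistency appears in step 3: E = ½ma²t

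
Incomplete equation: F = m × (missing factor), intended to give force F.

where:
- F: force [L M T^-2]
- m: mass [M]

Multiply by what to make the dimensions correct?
a (acceleration), dimensions [L T^-2]

F has dimensions [L M T^-2] and m has dimensions [M].
The missing factor must have dimensions [L M T^-2] / [M] = [L T^-2], i.e. acceleration (a).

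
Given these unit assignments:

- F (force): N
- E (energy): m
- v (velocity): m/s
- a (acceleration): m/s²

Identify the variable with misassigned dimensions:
E

The variable E (energy) should have units J, not m.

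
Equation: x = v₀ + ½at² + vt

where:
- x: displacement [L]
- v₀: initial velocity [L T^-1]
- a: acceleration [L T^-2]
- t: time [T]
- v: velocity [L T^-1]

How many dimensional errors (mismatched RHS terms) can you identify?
1

LHS x: [L]
- v₀: [L T^-1] ✗
- ½at²: [L] ✓
- vt: [L] ✓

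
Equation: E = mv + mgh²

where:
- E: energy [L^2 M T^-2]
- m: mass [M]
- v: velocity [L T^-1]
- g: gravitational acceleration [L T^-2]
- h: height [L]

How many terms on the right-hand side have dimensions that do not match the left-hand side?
2

LHS E: [L^2 M T^-2]
- mv: [L M T^-1] ✗
- mgh²: [L^3 M T^-2] ✗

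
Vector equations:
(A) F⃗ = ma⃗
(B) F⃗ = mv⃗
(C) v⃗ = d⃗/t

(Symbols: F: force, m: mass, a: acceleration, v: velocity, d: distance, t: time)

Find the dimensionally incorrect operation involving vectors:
(B) F⃗ = mv⃗

(A) F⃗ = ma⃗: LHS [L M T^-2], RHS [L M T^-2] ✓ — Force and acceleration are vectors, mass is a scalar
(B) F⃗ = mv⃗: LHS [L M T^-2], RHS [L M T^-1] ✗ — mass times velocity is momentum, not force; should be ma⃗
(C) v⃗ = d⃗/t: LHS [L T^-1], RHS [L T^-1] ✓ — displacement (vector) divided by time (scalar)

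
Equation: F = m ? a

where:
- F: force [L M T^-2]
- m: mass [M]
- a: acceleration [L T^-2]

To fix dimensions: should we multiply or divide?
multiplication (×): F = m × a

F [L M T^-2]; m [M]; a [L T^-2].
m × a → [L M T^-2] ✓
m ÷ a → [L^-1 M T^2] ✗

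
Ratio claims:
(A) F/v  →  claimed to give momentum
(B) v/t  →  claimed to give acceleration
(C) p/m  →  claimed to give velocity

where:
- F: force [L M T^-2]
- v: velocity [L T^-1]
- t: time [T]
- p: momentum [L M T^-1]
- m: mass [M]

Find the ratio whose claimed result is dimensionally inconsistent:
(A) F/v does not give momentum

(A) F/v: [M T^-1] ≠ momentum [L M T^-1] ✗
(B) v/t: [L T^-2] = acceleration [L T^-2] ✓
(C) p/m: [L T^-1] = velocity [L T^-1] ✓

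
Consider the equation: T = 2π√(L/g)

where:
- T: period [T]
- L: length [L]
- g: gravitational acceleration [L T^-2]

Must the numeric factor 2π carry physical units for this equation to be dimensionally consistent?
No

T has dimensions [T] and √(L/g) already has dimensions [T], so the equation balances without 2π contributing any dimensions. 2π is a pure (dimensionless) number; changing or removing it would not affect dimensional consistency.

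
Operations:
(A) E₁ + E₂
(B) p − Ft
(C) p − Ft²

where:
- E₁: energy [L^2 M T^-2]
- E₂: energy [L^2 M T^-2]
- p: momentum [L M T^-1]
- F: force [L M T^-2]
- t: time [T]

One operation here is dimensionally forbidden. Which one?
(C) p − Ft²

(A) E₁ + E₂: E₁ [L^2 M T^-2] and E₂ [L^2 M T^-2] — same dimensions ✓
(B) p − Ft: p [L M T^-1] and Ft [L M T^-1] — same dimensions ✓
(C) p − Ft²: p [L M T^-1] and Ft² [L M] — different dimensions cannot be added/subtracted ✗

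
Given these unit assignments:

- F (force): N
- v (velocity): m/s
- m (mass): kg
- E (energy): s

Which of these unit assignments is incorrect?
E

The variable E (energy) should have units J, not s.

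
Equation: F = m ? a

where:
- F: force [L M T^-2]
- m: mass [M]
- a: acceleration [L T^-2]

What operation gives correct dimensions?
multiplication (×): F = m × a

F [L M T^-2]; m [M]; a [L T^-2].
m × a → [L M T^-2] ✓
m ÷ a → [L^-1 M T^2] ✗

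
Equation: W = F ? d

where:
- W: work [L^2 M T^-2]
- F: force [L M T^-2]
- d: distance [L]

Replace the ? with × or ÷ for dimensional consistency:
multiplication (×): W = F × d

W [L^2 M T^-2]; F [L M T^-2]; d [L].
F × d → [L^2 M T^-2] ✓
F ÷ d → [M T^-2] ✗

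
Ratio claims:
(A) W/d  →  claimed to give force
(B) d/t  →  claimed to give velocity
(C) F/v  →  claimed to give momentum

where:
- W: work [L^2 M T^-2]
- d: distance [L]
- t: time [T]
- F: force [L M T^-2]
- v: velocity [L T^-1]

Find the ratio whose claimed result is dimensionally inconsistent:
(C) F/v does not give momentum

(A) W/d: [L M T^-2] = force [L M T^-2] ✓
(B) d/t: [L T^-1] = velocity [L T^-1] ✓
(C) F/v: [M T^-1] ≠ momentum [L M T^-1] ✗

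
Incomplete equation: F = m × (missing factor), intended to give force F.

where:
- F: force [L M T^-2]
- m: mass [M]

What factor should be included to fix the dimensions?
a (acceleration), dimensions [L T^-2]

F has dimensions [L M T^-2] and m has dimensions [M].
The missing factor must have dimensions [L M T^-2] / [M] = [L T^-2], i.e. acceleration (a).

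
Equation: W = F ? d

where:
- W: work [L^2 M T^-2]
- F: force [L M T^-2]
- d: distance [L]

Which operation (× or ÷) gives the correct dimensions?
multiplication (×): W = F × d

W [L^2 M T^-2]; F [L M T^-2]; d [L].
F × d → [L^2 M T^-2] ✓
F ÷ d → [M T^-2] ✗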